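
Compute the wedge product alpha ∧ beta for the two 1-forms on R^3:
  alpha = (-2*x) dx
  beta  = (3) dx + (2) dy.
alpha ∧ beta = (-4*x) dx ∧ dy

Distribute the wedge, using dx_i ∧ dx_j = -dx_j ∧ dx_i and dx_i ∧ dx_i = 0. For each pair (i, j) with i < j, the coefficient of dx_i ∧ dx_j in alpha ∧ beta is (alpha_i * beta_j - alpha_j * beta_i). Collecting: alpha ∧ beta = (-4*x) dx ∧ dy.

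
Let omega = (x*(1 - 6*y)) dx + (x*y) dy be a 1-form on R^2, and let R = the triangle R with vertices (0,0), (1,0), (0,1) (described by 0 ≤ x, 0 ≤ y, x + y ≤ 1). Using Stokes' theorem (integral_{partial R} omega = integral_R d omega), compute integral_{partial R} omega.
integral_(partial R) omega = 7/6

Stokes: integral_partial_R omega = integral_R d omega with d omega = (∂Q/∂x - ∂P/∂y) dx ∧ dy.
  ∂Q/∂x = y
  ∂P/∂y = -6*x
  integrand = ∂Q/∂x - ∂P/∂y = 6*x + y.
Integrating over R: integral_0^1 integral_0^{1-x} (6*x + y) dy dx = 7/6.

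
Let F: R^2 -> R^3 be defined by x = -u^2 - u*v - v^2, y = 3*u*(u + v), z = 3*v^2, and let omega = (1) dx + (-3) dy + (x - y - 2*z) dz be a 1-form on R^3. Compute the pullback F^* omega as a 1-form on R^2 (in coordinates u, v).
F^* omega = (-20*u - 10*v) du + (-24*u^2*v - 24*u*v^2 - 10*u - 42*v^3 - 2*v) dv

Using F^*(f dg) = (f ∘ F) d(g ∘ F), substitute each coordinate x_i by F_i(u, v) in f_i, and replace dx_i by d F_i = (∂F_i/∂u) du + (∂F_i/∂v) dv.
  For the x component: f_1(F) = 1; d F_1 = (-2*u - v) du + (-u - 2*v) dv
  For the y component: f_2(F) = -3; d F_2 = (6*u + 3*v) du + (3*u) dv
  For the z component: f_3(F) = -4*u^2 - 4*u*v - 7*v^2; d F_3 = (0) du + (6*v) dv
Combining and collecting du, dv coefficients:
  coeff of du: -20*u - 10*v
  coeff of dv: -24*u^2*v - 24*u*v^2 - 10*u - 42*v^3 - 2*v
F^* omega = (-20*u - 10*v) du + (-24*u^2*v - 24*u*v^2 - 10*u - 42*v^3 - 2*v) dv.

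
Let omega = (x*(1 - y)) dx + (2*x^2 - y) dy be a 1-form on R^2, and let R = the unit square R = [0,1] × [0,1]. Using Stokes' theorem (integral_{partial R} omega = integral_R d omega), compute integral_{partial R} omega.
integral_(partial R) omega = 5/2

Stokes: integral_partial_R omega = integral_R d omega with d omega = (∂Q/∂x - ∂P/∂y) dx ∧ dy.
  ∂Q/∂x = 4*x
  ∂P/∂y = -x
  integrand = ∂Q/∂x - ∂P/∂y = 5*x.
Integrating over R: integral_0^1 integral_0^1 (5*x) dx dy = 5/2.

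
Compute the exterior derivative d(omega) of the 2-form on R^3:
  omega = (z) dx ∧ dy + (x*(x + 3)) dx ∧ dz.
d(omega) = (1) dx ∧ dy ∧ dz

For a 2-form omega = sum_{i<j} g_{ij} dx_i ∧ dx_j, the exterior derivative is
  d(omega) = sum_{i<j} d(g_{ij}) ∧ dx_i ∧ dx_j = sum_{i<j, k} (∂g_{ij}/∂x_k) dx_k ∧ dx_i ∧ dx_j.
Expand each term, using dx_k ∧ dx_i ∧ dx_j = sgn(permutation) dx_{(a)} ∧ dx_{(b)} ∧ dx_{(c)} with (a < b < c) sorted:
  d(z) includes (∂/∂z)(z) dz = (1) dz, which multiplied by dx ∧ dy gives (1) dx ∧ dy ∧ dz
Collecting like 3-forms: d(omega) = (1) dx ∧ dy ∧ dz.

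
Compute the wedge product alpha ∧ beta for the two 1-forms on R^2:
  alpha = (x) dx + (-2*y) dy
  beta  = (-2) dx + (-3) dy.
alpha ∧ beta = (-3*x - 4*y) dx ∧ dy

Distribute the wedge, using dx_i ∧ dx_j = -dx_j ∧ dx_i and dx_i ∧ dx_i = 0. For each pair (i, j) with i < j, the coefficient of dx_i ∧ dx_j in alpha ∧ beta is (alpha_i * beta_j - alpha_j * beta_i). Collecting: alpha ∧ beta = (-3*x - 4*y) dx ∧ dy.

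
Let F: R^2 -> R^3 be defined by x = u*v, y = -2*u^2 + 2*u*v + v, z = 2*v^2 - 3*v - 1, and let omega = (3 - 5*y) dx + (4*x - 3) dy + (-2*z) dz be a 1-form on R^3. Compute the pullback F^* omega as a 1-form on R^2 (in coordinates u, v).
F^* omega = (-6*u^2*v - 2*u*v^2 + 12*u - 5*v^2 - 3*v) du + (10*u^3 - 2*u^2*v - u*v - 3*u - 16*v^3 + 36*v^2 - 10*v - 9) dv

Using F^*(f dg) = (f ∘ F) d(g ∘ F), substitute each coordinate x_i by F_i(u, v) in f_i, and replace dx_i by d F_i = (∂F_i/∂u) du + (∂F_i/∂v) dv.
  For the x component: f_1(F) = 10*u^2 - 10*u*v - 5*v + 3; d F_1 = (v) du + (u) dv
  For the y component: f_2(F) = 4*u*v - 3; d F_2 = (-4*u + 2*v) du + (2*u + 1) dv
  For the z component: f_3(F) = -4*v^2 + 6*v + 2; d F_3 = (0) du + (4*v - 3) dv
Combining and collecting du, dv coefficients:
  coeff of du: -6*u^2*v - 2*u*v^2 + 12*u - 5*v^2 - 3*v
  coeff of dv: 10*u^3 - 2*u^2*v - u*v - 3*u - 16*v^3 + 36*v^2 - 10*v - 9
F^* omega = (-6*u^2*v - 2*u*v^2 + 12*u - 5*v^2 - 3*v) du + (10*u^3 - 2*u^2*v - u*v - 3*u - 16*v^3 + 36*v^2 - 10*v - 9) dv.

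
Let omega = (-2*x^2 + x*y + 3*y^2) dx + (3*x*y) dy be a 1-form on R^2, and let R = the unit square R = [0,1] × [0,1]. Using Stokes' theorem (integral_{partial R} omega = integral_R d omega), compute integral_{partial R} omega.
integral_(partial R) omega = -2

Stokes: integral_partial_R omega = integral_R d omega with d omega = (∂Q/∂x - ∂P/∂y) dx ∧ dy.
  ∂Q/∂x = 3*y
  ∂P/∂y = x + 6*y
  integrand = ∂Q/∂x - ∂P/∂y = -x - 3*y.
Integrating over R: integral_0^1 integral_0^1 (-x - 3*y) dx dy = -2.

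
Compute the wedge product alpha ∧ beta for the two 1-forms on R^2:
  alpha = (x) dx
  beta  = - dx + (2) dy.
alpha ∧ beta = (2*x) dx ∧ dy

Distribute the wedge, using dx_i ∧ dx_j = -dx_j ∧ dx_i and dx_i ∧ dx_i = 0. For each pair (i, j) with i < j, the coefficient of dx_i ∧ dx_j in alpha ∧ beta is (alpha_i * beta_j - alpha_j * beta_i). Collecting: alpha ∧ beta = (2*x) dx ∧ dy.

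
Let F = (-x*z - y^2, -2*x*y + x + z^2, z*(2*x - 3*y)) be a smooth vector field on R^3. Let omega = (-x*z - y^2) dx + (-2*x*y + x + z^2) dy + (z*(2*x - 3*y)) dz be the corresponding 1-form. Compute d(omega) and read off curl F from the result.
d(omega) = (-5*z) dy ∧ dz + (-x - 2*z) dz ∧ dx + (1) dx ∧ dy; curl F = (-5*z, -x - 2*z, 1)

d omega = sum_{i<j} (∂f_j/∂x_i - ∂f_i/∂x_j) dx_i ∧ dx_j. Under the identification (dy ∧ dz, dz ∧ dx, dx ∧ dy) ↔ (e_x, e_y, e_z), the coefficients are exactly the components of curl F. Compute:
  ∂R/∂y - ∂Q/∂z = (-3*z) - (2*z) = -5*z
  ∂P/∂z - ∂R/∂x = (-x) - (2*z) = -x - 2*z
  ∂Q/∂x - ∂P/∂y = (1 - 2*y) - (-2*y) = 1.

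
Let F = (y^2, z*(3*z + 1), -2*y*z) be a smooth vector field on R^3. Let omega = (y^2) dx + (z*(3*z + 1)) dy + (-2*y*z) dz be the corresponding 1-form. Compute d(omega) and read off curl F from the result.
d(omega) = (-8*z - 1) dy ∧ dz + (0) dz ∧ dx + (-2*y) dx ∧ dy; curl F = (-8*z - 1, 0, -2*y)

d omega = sum_{i<j} (∂f_j/∂x_i - ∂f_i/∂x_j) dx_i ∧ dx_j. Under the identification (dy ∧ dz, dz ∧ dx, dx ∧ dy) ↔ (e_x, e_y, e_z), the coefficients are exactly the components of curl F. Compute:
  ∂R/∂y - ∂Q/∂z = (-2*z) - (6*z + 1) = -8*z - 1
  ∂P/∂z - ∂R/∂x = (0) - (0) = 0
  ∂Q/∂x - ∂P/∂y = (0) - (2*y) = -2*y.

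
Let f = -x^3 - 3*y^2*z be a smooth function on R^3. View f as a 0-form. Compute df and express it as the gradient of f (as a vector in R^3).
df = (-3*x^2) dx + (-6*y*z) dy + (-3*y^2) dz; grad f = (-3*x^2, -6*y*z, -3*y^2)

For a 0-form f, d f = (∂f/∂x) dx + (∂f/∂y) dy + (∂f/∂z) dz. The components of the vector representation are exactly the entries of grad f in Cartesian coordinates:
  ∂f/∂x = -3*x^2
  ∂f/∂y = -6*y*z
  ∂f/∂z = -3*y^2.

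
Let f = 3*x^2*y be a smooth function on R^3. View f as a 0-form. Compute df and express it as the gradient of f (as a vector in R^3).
df = (6*x*y) dx + (3*x^2) dy + (0) dz; grad f = (6*x*y, 3*x^2, 0)

For a 0-form f, d f = (∂f/∂x) dx + (∂f/∂y) dy + (∂f/∂z) dz. The components of the vector representation are exactly the entries of grad f in Cartesian coordinates:
  ∂f/∂x = 6*x*y
  ∂f/∂y = 3*x^2
  ∂f/∂z = 0.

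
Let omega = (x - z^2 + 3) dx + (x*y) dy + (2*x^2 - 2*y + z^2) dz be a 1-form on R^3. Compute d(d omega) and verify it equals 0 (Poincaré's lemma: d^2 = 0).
d(d omega) = 0

Step 1: d omega = sum_{i<j} (∂f_j/∂x_i - ∂f_i/∂x_j) dx_i ∧ dx_j:
  coeff of dx ∧ dy: y
  coeff of dx ∧ dz: 4*x + 2*z
  coeff of dy ∧ dz: -2
Step 2: Apply d again to each 2-form coefficient. The only possible 3-form in R^3 is dx ∧ dy ∧ dz, with coefficient
  ∂(coeff of dy∧dz)/∂x - ∂(coeff of dx∧dz)/∂y + ∂(coeff of dx∧dy)/∂z
  = ∂/∂x (-2) - ∂/∂y (4*x + 2*z) + ∂/∂z (y).
Each of these terms simplifies to sums of mixed partials that cancel in pairs. The result is 0 (by equality of mixed partials for smooth functions — Schwarz / Clairaut).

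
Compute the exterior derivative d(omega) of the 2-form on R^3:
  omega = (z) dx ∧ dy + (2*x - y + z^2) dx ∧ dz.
d(omega) = (2) dx ∧ dy ∧ dz

For a 2-form omega = sum_{i<j} g_{ij} dx_i ∧ dx_j, the exterior derivative is
  d(omega) = sum_{i<j} d(g_{ij}) ∧ dx_i ∧ dx_j = sum_{i<j, k} (∂g_{ij}/∂x_k) dx_k ∧ dx_i ∧ dx_j.
Expand each term, using dx_k ∧ dx_i ∧ dx_j = sgn(permutation) dx_{(a)} ∧ dx_{(b)} ∧ dx_{(c)} with (a < b < c) sorted:
  d(z) includes (∂/∂z)(z) dz = (1) dz, which multiplied by dx ∧ dy gives (1) dx ∧ dy ∧ dz
  d(2*x - y + z^2) includes (∂/∂y)(2*x - y + z^2) dy = (-1) dy, which multiplied by dx ∧ dz gives (1) dx ∧ dy ∧ dz
Collecting like 3-forms: d(omega) = (2) dx ∧ dy ∧ dz.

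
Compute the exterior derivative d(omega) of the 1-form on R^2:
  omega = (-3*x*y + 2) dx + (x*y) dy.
d(omega) = (3*x + y) dx ∧ dy

For a 1-form omega = sum_i f_i dx_i, the exterior derivative is
  d(omega) = sum_{i < j} (∂f_j/∂x_i - ∂f_i/∂x_j) dx_i ∧ dx_j.
  coefficient of dx ∧ dy: ∂f_2/∂x - ∂f_1/∂y = ∂(x*y)/∂x - ∂(-3*x*y + 2)/∂y = 3*x + y
Assembling: d(omega) = (3*x + y) dx ∧ dy.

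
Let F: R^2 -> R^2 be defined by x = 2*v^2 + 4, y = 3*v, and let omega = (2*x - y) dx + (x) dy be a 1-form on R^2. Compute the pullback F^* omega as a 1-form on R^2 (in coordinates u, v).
F^* omega = (16*v^3 - 6*v^2 + 32*v + 12) dv

Using F^*(f dg) = (f ∘ F) d(g ∘ F), substitute each coordinate x_i by F_i(u, v) in f_i, and replace dx_i by d F_i = (∂F_i/∂u) du + (∂F_i/∂v) dv.
  For the x component: f_1(F) = 4*v^2 - 3*v + 8; d F_1 = (0) du + (4*v) dv
  For the y component: f_2(F) = 2*v^2 + 4; d F_2 = (0) du + (3) dv
Combining and collecting du, dv coefficients:
  coeff of du: 0
  coeff of dv: 16*v^3 - 6*v^2 + 32*v + 12
F^* omega = (16*v^3 - 6*v^2 + 32*v + 12) dv.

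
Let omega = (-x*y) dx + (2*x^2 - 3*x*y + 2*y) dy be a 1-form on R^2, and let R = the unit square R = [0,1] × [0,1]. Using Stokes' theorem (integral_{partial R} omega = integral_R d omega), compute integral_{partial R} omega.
integral_(partial R) omega = 1

Stokes: integral_partial_R omega = integral_R d omega with d omega = (∂Q/∂x - ∂P/∂y) dx ∧ dy.
  ∂Q/∂x = 4*x - 3*y
  ∂P/∂y = -x
  integrand = ∂Q/∂x - ∂P/∂y = 5*x - 3*y.
Integrating over R: integral_0^1 integral_0^1 (5*x - 3*y) dx dy = 1.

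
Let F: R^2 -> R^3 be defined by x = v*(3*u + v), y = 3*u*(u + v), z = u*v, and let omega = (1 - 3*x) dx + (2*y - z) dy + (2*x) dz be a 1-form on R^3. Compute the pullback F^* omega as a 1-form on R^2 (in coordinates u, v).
F^* omega = (36*u^3 + 48*u^2*v - 6*u*v^2 - 7*v^3 + 3*v) du + (18*u^3 - 6*u^2*v - 25*u*v^2 + 3*u - 6*v^3 + 2*v) dv

Using F^*(f dg) = (f ∘ F) d(g ∘ F), substitute each coordinate x_i by F_i(u, v) in f_i, and replace dx_i by d F_i = (∂F_i/∂u) du + (∂F_i/∂v) dv.
  For the x component: f_1(F) = -9*u*v - 3*v^2 + 1; d F_1 = (3*v) du + (3*u + 2*v) dv
  For the y component: f_2(F) = u*(6*u + 5*v); d F_2 = (6*u + 3*v) du + (3*u) dv
  For the z component: f_3(F) = 2*v*(3*u + v); d F_3 = (v) du + (u) dv
Combining and collecting du, dv coefficients:
  coeff of du: 36*u^3 + 48*u^2*v - 6*u*v^2 - 7*v^3 + 3*v
  coeff of dv: 18*u^3 - 6*u^2*v - 25*u*v^2 + 3*u - 6*v^3 + 2*v
F^* omega = (36*u^3 + 48*u^2*v - 6*u*v^2 - 7*v^3 + 3*v) du + (18*u^3 - 6*u^2*v - 25*u*v^2 + 3*u - 6*v^3 + 2*v) dv.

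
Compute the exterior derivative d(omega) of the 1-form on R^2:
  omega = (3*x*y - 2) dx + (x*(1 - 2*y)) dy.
d(omega) = (-3*x - 2*y + 1) dx ∧ dy

For a 1-form omega = sum_i f_i dx_i, the exterior derivative is
  d(omega) = sum_{i < j} (∂f_j/∂x_i - ∂f_i/∂x_j) dx_i ∧ dx_j.
  coefficient of dx ∧ dy: ∂f_2/∂x - ∂f_1/∂y = ∂(x*(1 - 2*y))/∂x - ∂(3*x*y - 2)/∂y = -3*x - 2*y + 1
Assembling: d(omega) = (-3*x - 2*y + 1) dx ∧ dy.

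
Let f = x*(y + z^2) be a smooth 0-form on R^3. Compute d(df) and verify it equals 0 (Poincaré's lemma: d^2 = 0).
d(df) = 0

Step 1: df = sum_i (∂f/∂x_i) dx_i = (y + z^2) dx + (x) dy + (2*x*z) dz.
Step 2: Apply d again. Using the 1-form formula, the coefficient of dx ∧ dy in d(df) is ∂^2 f/∂x ∂y - ∂^2 f/∂y ∂x = (1) - (1) = 0 (equality of mixed partials for smooth f).
Similarly for dx ∧ dz and dy ∧ dz — all coefficients vanish. So d(df) = 0.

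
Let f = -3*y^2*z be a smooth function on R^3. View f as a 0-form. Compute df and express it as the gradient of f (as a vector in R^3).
df = (0) dx + (-6*y*z) dy + (-3*y^2) dz; grad f = (0, -6*y*z, -3*y^2)

For a 0-form f, d f = (∂f/∂x) dx + (∂f/∂y) dy + (∂f/∂z) dz. The components of the vector representation are exactly the entries of grad f in Cartesian coordinates:
  ∂f/∂x = 0
  ∂f/∂y = -6*y*z
  ∂f/∂z = -3*y^2.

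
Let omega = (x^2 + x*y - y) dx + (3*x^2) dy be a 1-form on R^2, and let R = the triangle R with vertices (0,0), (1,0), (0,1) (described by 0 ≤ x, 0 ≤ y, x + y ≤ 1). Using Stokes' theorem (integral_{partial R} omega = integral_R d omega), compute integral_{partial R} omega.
integral_(partial R) omega = 4/3

Stokes: integral_partial_R omega = integral_R d omega with d omega = (∂Q/∂x - ∂P/∂y) dx ∧ dy.
  ∂Q/∂x = 6*x
  ∂P/∂y = x - 1
  integrand = ∂Q/∂x - ∂P/∂y = 5*x + 1.
Integrating over R: integral_0^1 integral_0^{1-x} (5*x + 1) dy dx = 4/3.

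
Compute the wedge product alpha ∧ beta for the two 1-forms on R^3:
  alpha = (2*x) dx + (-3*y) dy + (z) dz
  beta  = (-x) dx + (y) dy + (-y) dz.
alpha ∧ beta = (-x*y) dx ∧ dy + (x*(-2*y + z)) dx ∧ dz + (y*(3*y - z)) dy ∧ dz

Distribute the wedge, using dx_i ∧ dx_j = -dx_j ∧ dx_i and dx_i ∧ dx_i = 0. For each pair (i, j) with i < j, the coefficient of dx_i ∧ dx_j in alpha ∧ beta is (alpha_i * beta_j - alpha_j * beta_i). Collecting: alpha ∧ beta = (-x*y) dx ∧ dy + (x*(-2*y + z)) dx ∧ dz + (y*(3*y - z)) dy ∧ dz.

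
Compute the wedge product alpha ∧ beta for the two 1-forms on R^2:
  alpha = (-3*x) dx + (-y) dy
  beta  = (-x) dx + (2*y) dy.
alpha ∧ beta = (-7*x*y) dx ∧ dy

Distribute the wedge, using dx_i ∧ dx_j = -dx_j ∧ dx_i and dx_i ∧ dx_i = 0. For each pair (i, j) with i < j, the coefficient of dx_i ∧ dx_j in alpha ∧ beta is (alpha_i * beta_j - alpha_j * beta_i). Collecting: alpha ∧ beta = (-7*x*y) dx ∧ dy.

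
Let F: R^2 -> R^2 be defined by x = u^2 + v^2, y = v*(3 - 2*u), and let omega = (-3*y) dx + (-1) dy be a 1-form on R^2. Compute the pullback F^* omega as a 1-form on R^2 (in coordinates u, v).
F^* omega = (2*v*(6*u^2 - 9*u + 1)) du + (12*u*v^2 + 2*u - 18*v^2 - 3) dv

Using F^*(f dg) = (f ∘ F) d(g ∘ F), substitute each coordinate x_i by F_i(u, v) in f_i, and replace dx_i by d F_i = (∂F_i/∂u) du + (∂F_i/∂v) dv.
  For the x component: f_1(F) = 3*v*(2*u - 3); d F_1 = (2*u) du + (2*v) dv
  For the y component: f_2(F) = -1; d F_2 = (-2*v) du + (3 - 2*u) dv
Combining and collecting du, dv coefficients:
  coeff of du: 2*v*(6*u^2 - 9*u + 1)
  coeff of dv: 12*u*v^2 + 2*u - 18*v^2 - 3
F^* omega = (2*v*(6*u^2 - 9*u + 1)) du + (12*u*v^2 + 2*u - 18*v^2 - 3) dv.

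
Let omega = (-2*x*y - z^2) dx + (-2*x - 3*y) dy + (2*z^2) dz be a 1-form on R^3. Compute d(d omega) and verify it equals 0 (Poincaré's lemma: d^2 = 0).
d(d omega) = 0

Step 1: d omega = sum_{i<j} (∂f_j/∂x_i - ∂f_i/∂x_j) dx_i ∧ dx_j:
  coeff of dx ∧ dy: 2*x - 2
  coeff of dx ∧ dz: 2*z
  coeff of dy ∧ dz: 0
Step 2: Apply d again to each 2-form coefficient. The only possible 3-form in R^3 is dx ∧ dy ∧ dz, with coefficient
  ∂(coeff of dy∧dz)/∂x - ∂(coeff of dx∧dz)/∂y + ∂(coeff of dx∧dy)/∂z
  = ∂/∂x (0) - ∂/∂y (2*z) + ∂/∂z (2*x - 2).
Each of these terms simplifies to sums of mixed partials that cancel in pairs. The result is 0 (by equality of mixed partials for smooth functions — Schwarz / Clairaut).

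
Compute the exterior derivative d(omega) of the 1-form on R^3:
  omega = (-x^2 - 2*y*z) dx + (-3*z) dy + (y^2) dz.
d(omega) = (2*z) dx ∧ dy + (2*y) dx ∧ dz + (2*y + 3) dy ∧ dz

For a 1-form omega = sum_i f_i dx_i, the exterior derivative is
  d(omega) = sum_{i < j} (∂f_j/∂x_i - ∂f_i/∂x_j) dx_i ∧ dx_j.
  coefficient of dx ∧ dy: ∂f_2/∂x - ∂f_1/∂y = ∂(-3*z)/∂x - ∂(-x^2 - 2*y*z)/∂y = 2*z
  coefficient of dx ∧ dz: ∂f_3/∂x - ∂f_1/∂z = ∂(y^2)/∂x - ∂(-x^2 - 2*y*z)/∂z = 2*y
  coefficient of dy ∧ dz: ∂f_3/∂y - ∂f_2/∂z = ∂(y^2)/∂y - ∂(-3*z)/∂z = 2*y + 3
Assembling: d(omega) = (2*z) dx ∧ dy + (2*y) dx ∧ dz + (2*y + 3) dy ∧ dz.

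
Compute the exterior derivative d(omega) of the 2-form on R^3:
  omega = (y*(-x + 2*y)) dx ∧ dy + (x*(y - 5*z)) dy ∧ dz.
d(omega) = (y - 5*z) dx ∧ dy ∧ dz

For a 2-form omega = sum_{i<j} g_{ij} dx_i ∧ dx_j, the exterior derivative is
  d(omega) = sum_{i<j} d(g_{ij}) ∧ dx_i ∧ dx_j = sum_{i<j, k} (∂g_{ij}/∂x_k) dx_k ∧ dx_i ∧ dx_j.
Expand each term, using dx_k ∧ dx_i ∧ dx_j = sgn(permutation) dx_{(a)} ∧ dx_{(b)} ∧ dx_{(c)} with (a < b < c) sorted:
  d(x*(y - 5*z)) includes (∂/∂x)(x*(y - 5*z)) dx = (y - 5*z) dx, which multiplied by dy ∧ dz gives (y - 5*z) dx ∧ dy ∧ dz
Collecting like 3-forms: d(omega) = (y - 5*z) dx ∧ dy ∧ dz.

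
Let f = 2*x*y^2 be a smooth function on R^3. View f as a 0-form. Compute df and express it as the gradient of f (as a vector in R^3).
df = (2*y^2) dx + (4*x*y) dy + (0) dz; grad f = (2*y^2, 4*x*y, 0)

For a 0-form f, d f = (∂f/∂x) dx + (∂f/∂y) dy + (∂f/∂z) dz. The components of the vector representation are exactly the entries of grad f in Cartesian coordinates:
  ∂f/∂x = 2*y^2
  ∂f/∂y = 4*x*y
  ∂f/∂z = 0.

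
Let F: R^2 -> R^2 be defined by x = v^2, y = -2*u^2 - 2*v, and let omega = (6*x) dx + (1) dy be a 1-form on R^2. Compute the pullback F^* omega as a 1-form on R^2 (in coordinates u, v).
F^* omega = (-4*u) du + (12*v^3 - 2) dv

Using F^*(f dg) = (f ∘ F) d(g ∘ F), substitute each coordinate x_i by F_i(u, v) in f_i, and replace dx_i by d F_i = (∂F_i/∂u) du + (∂F_i/∂v) dv.
  For the x component: f_1(F) = 6*v^2; d F_1 = (0) du + (2*v) dv
  For the y component: f_2(F) = 1; d F_2 = (-4*u) du + (-2) dv
Combining and collecting du, dv coefficients:
  coeff of du: -4*u
  coeff of dv: 12*v^3 - 2
F^* omega = (-4*u) du + (12*v^3 - 2) dv.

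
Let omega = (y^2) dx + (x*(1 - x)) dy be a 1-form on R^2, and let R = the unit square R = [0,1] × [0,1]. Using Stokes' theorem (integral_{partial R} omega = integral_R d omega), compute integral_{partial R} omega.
integral_(partial R) omega = -1

Stokes: integral_partial_R omega = integral_R d omega with d omega = (∂Q/∂x - ∂P/∂y) dx ∧ dy.
  ∂Q/∂x = 1 - 2*x
  ∂P/∂y = 2*y
  integrand = ∂Q/∂x - ∂P/∂y = -2*x - 2*y + 1.
Integrating over R: integral_0^1 integral_0^1 (-2*x - 2*y + 1) dx dy = -1.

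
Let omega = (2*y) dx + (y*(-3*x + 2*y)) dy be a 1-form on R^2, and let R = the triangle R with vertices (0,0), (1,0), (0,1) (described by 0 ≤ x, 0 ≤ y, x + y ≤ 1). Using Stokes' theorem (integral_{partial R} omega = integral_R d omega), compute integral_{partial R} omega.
integral_(partial R) omega = -3/2

Stokes: integral_partial_R omega = integral_R d omega with d omega = (∂Q/∂x - ∂P/∂y) dx ∧ dy.
  ∂Q/∂x = -3*y
  ∂P/∂y = 2
  integrand = ∂Q/∂x - ∂P/∂y = -3*y - 2.
Integrating over R: integral_0^1 integral_0^{1-x} (-3*y - 2) dy dx = -3/2.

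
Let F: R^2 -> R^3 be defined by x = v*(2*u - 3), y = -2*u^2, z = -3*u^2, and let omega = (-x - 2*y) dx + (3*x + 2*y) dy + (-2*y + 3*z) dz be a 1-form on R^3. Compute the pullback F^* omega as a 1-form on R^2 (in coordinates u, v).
F^* omega = (46*u^3 - 16*u^2*v - 4*u*v^2 + 36*u*v + 6*v^2) du + (8*u^3 - 4*u^2*v - 12*u^2 + 12*u*v - 9*v) dv

Using F^*(f dg) = (f ∘ F) d(g ∘ F), substitute each coordinate x_i by F_i(u, v) in f_i, and replace dx_i by d F_i = (∂F_i/∂u) du + (∂F_i/∂v) dv.
  For the x component: f_1(F) = 4*u^2 - 2*u*v + 3*v; d F_1 = (2*v) du + (2*u - 3) dv
  For the y component: f_2(F) = -4*u^2 + 6*u*v - 9*v; d F_2 = (-4*u) du + (0) dv
  For the z component: f_3(F) = -5*u^2; d F_3 = (-6*u) du + (0) dv
Combining and collecting du, dv coefficients:
  coeff of du: 46*u^3 - 16*u^2*v - 4*u*v^2 + 36*u*v + 6*v^2
  coeff of dv: 8*u^3 - 4*u^2*v - 12*u^2 + 12*u*v - 9*v
F^* omega = (46*u^3 - 16*u^2*v - 4*u*v^2 + 36*u*v + 6*v^2) du + (8*u^3 - 4*u^2*v - 12*u^2 + 12*u*v - 9*v) dv.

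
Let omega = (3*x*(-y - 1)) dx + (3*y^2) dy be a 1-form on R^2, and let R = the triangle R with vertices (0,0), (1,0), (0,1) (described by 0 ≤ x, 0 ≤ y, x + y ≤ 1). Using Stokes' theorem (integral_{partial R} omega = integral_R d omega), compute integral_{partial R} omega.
integral_(partial R) omega = 1/2

Stokes: integral_partial_R omega = integral_R d omega with d omega = (∂Q/∂x - ∂P/∂y) dx ∧ dy.
  ∂Q/∂x = 0
  ∂P/∂y = -3*x
  integrand = ∂Q/∂x - ∂P/∂y = 3*x.
Integrating over R: integral_0^1 integral_0^{1-x} (3*x) dy dx = 1/2.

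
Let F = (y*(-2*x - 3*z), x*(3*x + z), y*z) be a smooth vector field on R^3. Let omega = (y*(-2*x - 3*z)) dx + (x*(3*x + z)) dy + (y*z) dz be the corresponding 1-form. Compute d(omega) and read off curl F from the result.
d(omega) = (-x + z) dy ∧ dz + (-3*y) dz ∧ dx + (8*x + 4*z) dx ∧ dy; curl F = (-x + z, -3*y, 8*x + 4*z)

d omega = sum_{i<j} (∂f_j/∂x_i - ∂f_i/∂x_j) dx_i ∧ dx_j. Under the identification (dy ∧ dz, dz ∧ dx, dx ∧ dy) ↔ (e_x, e_y, e_z), the coefficients are exactly the components of curl F. Compute:
  ∂R/∂y - ∂Q/∂z = (z) - (x) = -x + z
  ∂P/∂z - ∂R/∂x = (-3*y) - (0) = -3*y
  ∂Q/∂x - ∂P/∂y = (6*x + z) - (-2*x - 3*z) = 8*x + 4*z.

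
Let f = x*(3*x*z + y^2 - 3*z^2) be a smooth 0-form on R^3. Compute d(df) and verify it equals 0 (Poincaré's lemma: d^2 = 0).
d(df) = 0

Step 1: df = sum_i (∂f/∂x_i) dx_i = (6*x*z + y^2 - 3*z^2) dx + (2*x*y) dy + (3*x*(x - 2*z)) dz.
Step 2: Apply d again. Using the 1-form formula, the coefficient of dx ∧ dy in d(df) is ∂^2 f/∂x ∂y - ∂^2 f/∂y ∂x = (2*y) - (2*y) = 0 (equality of mixed partials for smooth f).
Similarly for dx ∧ dz and dy ∧ dz — all coefficients vanish. So d(df) = 0.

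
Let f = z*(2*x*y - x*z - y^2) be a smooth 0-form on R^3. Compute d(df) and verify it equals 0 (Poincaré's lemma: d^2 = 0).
d(df) = 0

Step 1: df = sum_i (∂f/∂x_i) dx_i = (z*(2*y - z)) dx + (2*z*(x - y)) dy + (2*x*y - 2*x*z - y^2) dz.
Step 2: Apply d again. Using the 1-form formula, the coefficient of dx ∧ dy in d(df) is ∂^2 f/∂x ∂y - ∂^2 f/∂y ∂x = (2*z) - (2*z) = 0 (equality of mixed partials for smooth f).
Similarly for dx ∧ dz and dy ∧ dz — all coefficients vanish. So d(df) = 0.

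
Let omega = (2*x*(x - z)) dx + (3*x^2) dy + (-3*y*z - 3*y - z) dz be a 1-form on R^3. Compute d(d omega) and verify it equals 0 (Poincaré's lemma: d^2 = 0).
d(d omega) = 0

Step 1: d omega = sum_{i<j} (∂f_j/∂x_i - ∂f_i/∂x_j) dx_i ∧ dx_j:
  coeff of dx ∧ dy: 6*x
  coeff of dx ∧ dz: 2*x
  coeff of dy ∧ dz: -3*z - 3
Step 2: Apply d again to each 2-form coefficient. The only possible 3-form in R^3 is dx ∧ dy ∧ dz, with coefficient
  ∂(coeff of dy∧dz)/∂x - ∂(coeff of dx∧dz)/∂y + ∂(coeff of dx∧dy)/∂z
  = ∂/∂x (-3*z - 3) - ∂/∂y (2*x) + ∂/∂z (6*x).
Each of these terms simplifies to sums of mixed partials that cancel in pairs. The result is 0 (by equality of mixed partials for smooth functions — Schwarz / Clairaut).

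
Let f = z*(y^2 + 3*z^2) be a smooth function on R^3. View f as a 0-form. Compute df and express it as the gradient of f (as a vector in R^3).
df = (0) dx + (2*y*z) dy + (y^2 + 9*z^2) dz; grad f = (0, 2*y*z, y^2 + 9*z^2)

For a 0-form f, d f = (∂f/∂x) dx + (∂f/∂y) dy + (∂f/∂z) dz. The components of the vector representation are exactly the entries of grad f in Cartesian coordinates:
  ∂f/∂x = 0
  ∂f/∂y = 2*y*z
  ∂f/∂z = y^2 + 9*z^2.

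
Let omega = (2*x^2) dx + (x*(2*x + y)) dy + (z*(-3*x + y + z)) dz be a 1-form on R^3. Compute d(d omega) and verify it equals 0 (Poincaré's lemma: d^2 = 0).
d(d omega) = 0

Step 1: d omega = sum_{i<j} (∂f_j/∂x_i - ∂f_i/∂x_j) dx_i ∧ dx_j:
  coeff of dx ∧ dy: 4*x + y
  coeff of dx ∧ dz: -3*z
  coeff of dy ∧ dz: z
Step 2: Apply d again to each 2-form coefficient. The only possible 3-form in R^3 is dx ∧ dy ∧ dz, with coefficient
  ∂(coeff of dy∧dz)/∂x - ∂(coeff of dx∧dz)/∂y + ∂(coeff of dx∧dy)/∂z
  = ∂/∂x (z) - ∂/∂y (-3*z) + ∂/∂z (4*x + y).
Each of these terms simplifies to sums of mixed partials that cancel in pairs. The result is 0 (by equality of mixed partials for smooth functions — Schwarz / Clairaut).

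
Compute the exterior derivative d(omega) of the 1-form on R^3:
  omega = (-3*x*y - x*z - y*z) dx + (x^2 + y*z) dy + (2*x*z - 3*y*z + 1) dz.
d(omega) = (5*x + z) dx ∧ dy + (x + y + 2*z) dx ∧ dz + (-y - 3*z) dy ∧ dz

For a 1-form omega = sum_i f_i dx_i, the exterior derivative is
  d(omega) = sum_{i < j} (∂f_j/∂x_i - ∂f_i/∂x_j) dx_i ∧ dx_j.
  coefficient of dx ∧ dy: ∂f_2/∂x - ∂f_1/∂y = ∂(x^2 + y*z)/∂x - ∂(-3*x*y - x*z - y*z)/∂y = 5*x + z
  coefficient of dx ∧ dz: ∂f_3/∂x - ∂f_1/∂z = ∂(2*x*z - 3*y*z + 1)/∂x - ∂(-3*x*y - x*z - y*z)/∂z = x + y + 2*z
  coefficient of dy ∧ dz: ∂f_3/∂y - ∂f_2/∂z = ∂(2*x*z - 3*y*z + 1)/∂y - ∂(x^2 + y*z)/∂z = -y - 3*z
Assembling: d(omega) = (5*x + z) dx ∧ dy + (x + y + 2*z) dx ∧ dz + (-y - 3*z) dy ∧ dz.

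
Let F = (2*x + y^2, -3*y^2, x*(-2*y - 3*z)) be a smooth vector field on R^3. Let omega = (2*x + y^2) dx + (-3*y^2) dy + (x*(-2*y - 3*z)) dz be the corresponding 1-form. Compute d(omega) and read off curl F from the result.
d(omega) = (-2*x) dy ∧ dz + (2*y + 3*z) dz ∧ dx + (-2*y) dx ∧ dy; curl F = (-2*x, 2*y + 3*z, -2*y)

d omega = sum_{i<j} (∂f_j/∂x_i - ∂f_i/∂x_j) dx_i ∧ dx_j. Under the identification (dy ∧ dz, dz ∧ dx, dx ∧ dy) ↔ (e_x, e_y, e_z), the coefficients are exactly the components of curl F. Compute:
  ∂R/∂y - ∂Q/∂z = (-2*x) - (0) = -2*x
  ∂P/∂z - ∂R/∂x = (0) - (-2*y - 3*z) = 2*y + 3*z
  ∂Q/∂x - ∂P/∂y = (0) - (2*y) = -2*y.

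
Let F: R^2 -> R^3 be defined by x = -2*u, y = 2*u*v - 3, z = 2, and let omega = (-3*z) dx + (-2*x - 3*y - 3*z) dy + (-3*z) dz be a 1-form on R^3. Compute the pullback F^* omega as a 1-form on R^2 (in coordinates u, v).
F^* omega = (-12*u*v^2 + 8*u*v + 6*v + 12) du + (2*u*(-6*u*v + 4*u + 3)) dv

Using F^*(f dg) = (f ∘ F) d(g ∘ F), substitute each coordinate x_i by F_i(u, v) in f_i, and replace dx_i by d F_i = (∂F_i/∂u) du + (∂F_i/∂v) dv.
  For the x component: f_1(F) = -6; d F_1 = (-2) du + (0) dv
  For the y component: f_2(F) = -6*u*v + 4*u + 3; d F_2 = (2*v) du + (2*u) dv
  For the z component: f_3(F) = -6; d F_3 = (0) du + (0) dv
Combining and collecting du, dv coefficients:
  coeff of du: -12*u*v^2 + 8*u*v + 6*v + 12
  coeff of dv: 2*u*(-6*u*v + 4*u + 3)
F^* omega = (-12*u*v^2 + 8*u*v + 6*v + 12) du + (2*u*(-6*u*v + 4*u + 3)) dv.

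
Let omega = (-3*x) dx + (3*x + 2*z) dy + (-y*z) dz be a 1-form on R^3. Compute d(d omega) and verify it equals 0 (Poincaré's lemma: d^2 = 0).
d(d omega) = 0

Step 1: d omega = sum_{i<j} (∂f_j/∂x_i - ∂f_i/∂x_j) dx_i ∧ dx_j:
  coeff of dx ∧ dy: 3
  coeff of dx ∧ dz: 0
  coeff of dy ∧ dz: -z - 2
Step 2: Apply d again to each 2-form coefficient. The only possible 3-form in R^3 is dx ∧ dy ∧ dz, with coefficient
  ∂(coeff of dy∧dz)/∂x - ∂(coeff of dx∧dz)/∂y + ∂(coeff of dx∧dy)/∂z
  = ∂/∂x (-z - 2) - ∂/∂y (0) + ∂/∂z (3).
Each of these terms simplifies to sums of mixed partials that cancel in pairs. The result is 0 (by equality of mixed partials for smooth functions — Schwarz / Clairaut).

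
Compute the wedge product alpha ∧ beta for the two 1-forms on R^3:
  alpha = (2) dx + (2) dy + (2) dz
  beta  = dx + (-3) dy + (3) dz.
alpha ∧ beta = (-8) dx ∧ dy + (4) dx ∧ dz + (12) dy ∧ dz

Distribute the wedge, using dx_i ∧ dx_j = -dx_j ∧ dx_i and dx_i ∧ dx_i = 0. For each pair (i, j) with i < j, the coefficient of dx_i ∧ dx_j in alpha ∧ beta is (alpha_i * beta_j - alpha_j * beta_i). Collecting: alpha ∧ beta = (-8) dx ∧ dy + (4) dx ∧ dz + (12) dy ∧ dz.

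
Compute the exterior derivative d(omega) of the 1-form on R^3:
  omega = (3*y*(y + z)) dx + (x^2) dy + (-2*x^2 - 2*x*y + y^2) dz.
d(omega) = (2*x - 6*y - 3*z) dx ∧ dy + (-4*x - 5*y) dx ∧ dz + (-2*x + 2*y) dy ∧ dz

For a 1-form omega = sum_i f_i dx_i, the exterior derivative is
  d(omega) = sum_{i < j} (∂f_j/∂x_i - ∂f_i/∂x_j) dx_i ∧ dx_j.
  coefficient of dx ∧ dy: ∂f_2/∂x - ∂f_1/∂y = ∂(x^2)/∂x - ∂(3*y*(y + z))/∂y = 2*x - 6*y - 3*z
  coefficient of dx ∧ dz: ∂f_3/∂x - ∂f_1/∂z = ∂(-2*x^2 - 2*x*y + y^2)/∂x - ∂(3*y*(y + z))/∂z = -4*x - 5*y
  coefficient of dy ∧ dz: ∂f_3/∂y - ∂f_2/∂z = ∂(-2*x^2 - 2*x*y + y^2)/∂y - ∂(x^2)/∂z = -2*x + 2*y
Assembling: d(omega) = (2*x - 6*y - 3*z) dx ∧ dy + (-4*x - 5*y) dx ∧ dz + (-2*x + 2*y) dy ∧ dz.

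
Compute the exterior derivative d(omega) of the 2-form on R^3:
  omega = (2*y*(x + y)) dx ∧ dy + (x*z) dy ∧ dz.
d(omega) = (z) dx ∧ dy ∧ dz

For a 2-form omega = sum_{i<j} g_{ij} dx_i ∧ dx_j, the exterior derivative is
  d(omega) = sum_{i<j} d(g_{ij}) ∧ dx_i ∧ dx_j = sum_{i<j, k} (∂g_{ij}/∂x_k) dx_k ∧ dx_i ∧ dx_j.
Expand each term, using dx_k ∧ dx_i ∧ dx_j = sgn(permutation) dx_{(a)} ∧ dx_{(b)} ∧ dx_{(c)} with (a < b < c) sorted:
  d(x*z) includes (∂/∂x)(x*z) dx = (z) dx, which multiplied by dy ∧ dz gives (z) dx ∧ dy ∧ dz
Collecting like 3-forms: d(omega) = (z) dx ∧ dy ∧ dz.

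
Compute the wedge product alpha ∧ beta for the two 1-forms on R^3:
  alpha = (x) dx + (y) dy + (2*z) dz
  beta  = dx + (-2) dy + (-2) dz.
alpha ∧ beta = (-2*x - y) dx ∧ dy + (-2*x - 2*z) dx ∧ dz + (-2*y + 4*z) dy ∧ dz

Distribute the wedge, using dx_i ∧ dx_j = -dx_j ∧ dx_i and dx_i ∧ dx_i = 0. For each pair (i, j) with i < j, the coefficient of dx_i ∧ dx_j in alpha ∧ beta is (alpha_i * beta_j - alpha_j * beta_i). Collecting: alpha ∧ beta = (-2*x - y) dx ∧ dy + (-2*x - 2*z) dx ∧ dz + (-2*y + 4*z) dy ∧ dz.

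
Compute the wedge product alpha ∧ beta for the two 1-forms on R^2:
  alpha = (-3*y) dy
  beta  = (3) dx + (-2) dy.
alpha ∧ beta = (9*y) dx ∧ dy

Distribute the wedge, using dx_i ∧ dx_j = -dx_j ∧ dx_i and dx_i ∧ dx_i = 0. For each pair (i, j) with i < j, the coefficient of dx_i ∧ dx_j in alpha ∧ beta is (alpha_i * beta_j - alpha_j * beta_i). Collecting: alpha ∧ beta = (9*y) dx ∧ dy.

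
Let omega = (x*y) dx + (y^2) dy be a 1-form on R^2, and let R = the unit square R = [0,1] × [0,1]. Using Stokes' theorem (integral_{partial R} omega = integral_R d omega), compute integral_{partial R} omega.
integral_(partial R) omega = -1/2

Stokes: integral_partial_R omega = integral_R d omega with d omega = (∂Q/∂x - ∂P/∂y) dx ∧ dy.
  ∂Q/∂x = 0
  ∂P/∂y = x
  integrand = ∂Q/∂x - ∂P/∂y = -x.
Integrating over R: integral_0^1 integral_0^1 (-x) dx dy = -1/2.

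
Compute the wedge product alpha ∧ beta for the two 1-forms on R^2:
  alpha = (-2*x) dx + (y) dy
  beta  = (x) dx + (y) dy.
alpha ∧ beta = (-3*x*y) dx ∧ dy

Distribute the wedge, using dx_i ∧ dx_j = -dx_j ∧ dx_i and dx_i ∧ dx_i = 0. For each pair (i, j) with i < j, the coefficient of dx_i ∧ dx_j in alpha ∧ beta is (alpha_i * beta_j - alpha_j * beta_i). Collecting: alpha ∧ beta = (-3*x*y) dx ∧ dy.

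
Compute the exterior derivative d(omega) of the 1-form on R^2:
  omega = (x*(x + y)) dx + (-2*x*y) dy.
d(omega) = (-x - 2*y) dx ∧ dy

For a 1-form omega = sum_i f_i dx_i, the exterior derivative is
  d(omega) = sum_{i < j} (∂f_j/∂x_i - ∂f_i/∂x_j) dx_i ∧ dx_j.
  coefficient of dx ∧ dy: ∂f_2/∂x - ∂f_1/∂y = ∂(-2*x*y)/∂x - ∂(x*(x + y))/∂y = -x - 2*y
Assembling: d(omega) = (-x - 2*y) dx ∧ dy.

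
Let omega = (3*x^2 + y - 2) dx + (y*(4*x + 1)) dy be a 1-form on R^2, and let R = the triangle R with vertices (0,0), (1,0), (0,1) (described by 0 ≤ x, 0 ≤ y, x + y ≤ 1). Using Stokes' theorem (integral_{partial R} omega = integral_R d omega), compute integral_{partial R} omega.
integral_(partial R) omega = 1/6

Stokes: integral_partial_R omega = integral_R d omega with d omega = (∂Q/∂x - ∂P/∂y) dx ∧ dy.
  ∂Q/∂x = 4*y
  ∂P/∂y = 1
  integrand = ∂Q/∂x - ∂P/∂y = 4*y - 1.
Integrating over R: integral_0^1 integral_0^{1-x} (4*y - 1) dy dx = 1/6.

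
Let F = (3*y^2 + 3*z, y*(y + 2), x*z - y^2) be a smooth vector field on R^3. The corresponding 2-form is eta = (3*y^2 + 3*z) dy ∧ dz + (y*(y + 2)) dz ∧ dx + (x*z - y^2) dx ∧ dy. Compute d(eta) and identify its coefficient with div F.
d(eta) = (x + 2*y + 2) dx ∧ dy ∧ dz; div F = x + 2*y + 2

For a 2-form in R^3 of the form above, applying d gives a 3-form with coefficient ∂P/∂x + ∂Q/∂y + ∂R/∂z:
  ∂P/∂x = 0
  ∂Q/∂y = 2*y + 2
  ∂R/∂z = x
Sum = x + 2*y + 2, which is exactly div F.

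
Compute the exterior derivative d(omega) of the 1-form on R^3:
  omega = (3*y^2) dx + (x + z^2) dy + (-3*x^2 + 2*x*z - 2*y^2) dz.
d(omega) = (1 - 6*y) dx ∧ dy + (-6*x + 2*z) dx ∧ dz + (-4*y - 2*z) dy ∧ dz

For a 1-form omega = sum_i f_i dx_i, the exterior derivative is
  d(omega) = sum_{i < j} (∂f_j/∂x_i - ∂f_i/∂x_j) dx_i ∧ dx_j.
  coefficient of dx ∧ dy: ∂f_2/∂x - ∂f_1/∂y = ∂(x + z^2)/∂x - ∂(3*y^2)/∂y = 1 - 6*y
  coefficient of dx ∧ dz: ∂f_3/∂x - ∂f_1/∂z = ∂(-3*x^2 + 2*x*z - 2*y^2)/∂x - ∂(3*y^2)/∂z = -6*x + 2*z
  coefficient of dy ∧ dz: ∂f_3/∂y - ∂f_2/∂z = ∂(-3*x^2 + 2*x*z - 2*y^2)/∂y - ∂(x + z^2)/∂z = -4*y - 2*z
Assembling: d(omega) = (1 - 6*y) dx ∧ dy + (-6*x + 2*z) dx ∧ dz + (-4*y - 2*z) dy ∧ dz.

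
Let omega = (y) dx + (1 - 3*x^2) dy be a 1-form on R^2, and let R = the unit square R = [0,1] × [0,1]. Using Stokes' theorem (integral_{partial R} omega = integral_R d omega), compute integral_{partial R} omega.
integral_(partial R) omega = -4

Stokes: integral_partial_R omega = integral_R d omega with d omega = (∂Q/∂x - ∂P/∂y) dx ∧ dy.
  ∂Q/∂x = -6*x
  ∂P/∂y = 1
  integrand = ∂Q/∂x - ∂P/∂y = -6*x - 1.
Integrating over R: integral_0^1 integral_0^1 (-6*x - 1) dx dy = -4.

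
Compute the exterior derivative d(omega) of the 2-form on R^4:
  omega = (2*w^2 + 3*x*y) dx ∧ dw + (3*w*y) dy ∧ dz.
d(omega) = (-3*x) dx ∧ dy ∧ dw + (3*y) dy ∧ dz ∧ dw

For a 2-form omega = sum_{i<j} g_{ij} dx_i ∧ dx_j, the exterior derivative is
  d(omega) = sum_{i<j} d(g_{ij}) ∧ dx_i ∧ dx_j = sum_{i<j, k} (∂g_{ij}/∂x_k) dx_k ∧ dx_i ∧ dx_j.
Expand each term, using dx_k ∧ dx_i ∧ dx_j = sgn(permutation) dx_{(a)} ∧ dx_{(b)} ∧ dx_{(c)} with (a < b < c) sorted:
  d(2*w^2 + 3*x*y) includes (∂/∂y)(2*w^2 + 3*x*y) dy = (3*x) dy, which multiplied by dx ∧ dw gives (-3*x) dx ∧ dy ∧ dw
  d(3*w*y) includes (∂/∂w)(3*w*y) dw = (3*y) dw, which multiplied by dy ∧ dz gives (3*y) dy ∧ dz ∧ dw
Collecting like 3-forms: d(omega) = (-3*x) dx ∧ dy ∧ dw + (3*y) dy ∧ dz ∧ dw.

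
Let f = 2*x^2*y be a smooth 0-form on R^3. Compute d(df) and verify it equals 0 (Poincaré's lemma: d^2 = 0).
d(df) = 0

Step 1: df = sum_i (∂f/∂x_i) dx_i = (4*x*y) dx + (2*x^2) dy + (0) dz.
Step 2: Apply d again. Using the 1-form formula, the coefficient of dx ∧ dy in d(df) is ∂^2 f/∂x ∂y - ∂^2 f/∂y ∂x = (4*x) - (4*x) = 0 (equality of mixed partials for smooth f).
Similarly for dx ∧ dz and dy ∧ dz — all coefficients vanish. So d(df) = 0.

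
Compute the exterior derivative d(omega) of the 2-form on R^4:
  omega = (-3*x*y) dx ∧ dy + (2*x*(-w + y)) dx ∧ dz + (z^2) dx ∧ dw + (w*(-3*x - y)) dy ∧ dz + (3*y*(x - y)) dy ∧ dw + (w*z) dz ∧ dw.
d(omega) = (-3*w - 2*x) dx ∧ dy ∧ dz + (-2*x - 2*z) dx ∧ dz ∧ dw + (-3*x - y) dy ∧ dz ∧ dw + (3*y) dx ∧ dy ∧ dw

For a 2-form omega = sum_{i<j} g_{ij} dx_i ∧ dx_j, the exterior derivative is
  d(omega) = sum_{i<j} d(g_{ij}) ∧ dx_i ∧ dx_j = sum_{i<j, k} (∂g_{ij}/∂x_k) dx_k ∧ dx_i ∧ dx_j.
Expand each term, using dx_k ∧ dx_i ∧ dx_j = sgn(permutation) dx_{(a)} ∧ dx_{(b)} ∧ dx_{(c)} with (a < b < c) sorted:
  d(2*x*(-w + y)) includes (∂/∂y)(2*x*(-w + y)) dy = (2*x) dy, which multiplied by dx ∧ dz gives (-2*x) dx ∧ dy ∧ dz
  d(2*x*(-w + y)) includes (∂/∂w)(2*x*(-w + y)) dw = (-2*x) dw, which multiplied by dx ∧ dz gives (-2*x) dx ∧ dz ∧ dw
  d(z^2) includes (∂/∂z)(z^2) dz = (2*z) dz, which multiplied by dx ∧ dw gives (-2*z) dx ∧ dz ∧ dw
  d(w*(-3*x - y)) includes (∂/∂x)(w*(-3*x - y)) dx = (-3*w) dx, which multiplied by dy ∧ dz gives (-3*w) dx ∧ dy ∧ dz
  d(w*(-3*x - y)) includes (∂/∂w)(w*(-3*x - y)) dw = (-3*x - y) dw, which multiplied by dy ∧ dz gives (-3*x - y) dy ∧ dz ∧ dw
  d(3*y*(x - y)) includes (∂/∂x)(3*y*(x - y)) dx = (3*y) dx, which multiplied by dy ∧ dw gives (3*y) dx ∧ dy ∧ dw
Collecting like 3-forms: d(omega) = (-3*w - 2*x) dx ∧ dy ∧ dz + (-2*x - 2*z) dx ∧ dz ∧ dw + (-3*x - y) dy ∧ dz ∧ dw + (3*y) dx ∧ dy ∧ dw.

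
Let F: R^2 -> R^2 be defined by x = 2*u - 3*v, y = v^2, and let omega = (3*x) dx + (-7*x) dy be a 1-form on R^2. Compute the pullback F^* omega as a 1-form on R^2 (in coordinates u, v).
F^* omega = (12*u - 18*v) du + (-28*u*v - 18*u + 42*v^2 + 27*v) dv

Using F^*(f dg) = (f ∘ F) d(g ∘ F), substitute each coordinate x_i by F_i(u, v) in f_i, and replace dx_i by d F_i = (∂F_i/∂u) du + (∂F_i/∂v) dv.
  For the x component: f_1(F) = 6*u - 9*v; d F_1 = (2) du + (-3) dv
  For the y component: f_2(F) = -14*u + 21*v; d F_2 = (0) du + (2*v) dv
Combining and collecting du, dv coefficients:
  coeff of du: 12*u - 18*v
  coeff of dv: -28*u*v - 18*u + 42*v^2 + 27*v
F^* omega = (12*u - 18*v) du + (-28*u*v - 18*u + 42*v^2 + 27*v) dv.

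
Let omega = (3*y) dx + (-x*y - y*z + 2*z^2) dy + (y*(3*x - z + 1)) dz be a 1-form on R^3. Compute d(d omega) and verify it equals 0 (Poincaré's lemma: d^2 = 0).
d(d omega) = 0

Step 1: d omega = sum_{i<j} (∂f_j/∂x_i - ∂f_i/∂x_j) dx_i ∧ dx_j:
  coeff of dx ∧ dy: -y - 3
  coeff of dx ∧ dz: 3*y
  coeff of dy ∧ dz: 3*x + y - 5*z + 1
Step 2: Apply d again to each 2-form coefficient. The only possible 3-form in R^3 is dx ∧ dy ∧ dz, with coefficient
  ∂(coeff of dy∧dz)/∂x - ∂(coeff of dx∧dz)/∂y + ∂(coeff of dx∧dy)/∂z
  = ∂/∂x (3*x + y - 5*z + 1) - ∂/∂y (3*y) + ∂/∂z (-y - 3).
Each of these terms simplifies to sums of mixed partials that cancel in pairs. The result is 0 (by equality of mixed partials for smooth functions — Schwarz / Clairaut).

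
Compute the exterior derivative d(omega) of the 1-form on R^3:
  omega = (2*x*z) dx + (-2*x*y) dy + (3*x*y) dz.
d(omega) = (-2*y) dx ∧ dy + (-2*x + 3*y) dx ∧ dz + (3*x) dy ∧ dz

For a 1-form omega = sum_i f_i dx_i, the exterior derivative is
  d(omega) = sum_{i < j} (∂f_j/∂x_i - ∂f_i/∂x_j) dx_i ∧ dx_j.
  coefficient of dx ∧ dy: ∂f_2/∂x - ∂f_1/∂y = ∂(-2*x*y)/∂x - ∂(2*x*z)/∂y = -2*y
  coefficient of dx ∧ dz: ∂f_3/∂x - ∂f_1/∂z = ∂(3*x*y)/∂x - ∂(2*x*z)/∂z = -2*x + 3*y
  coefficient of dy ∧ dz: ∂f_3/∂y - ∂f_2/∂z = ∂(3*x*y)/∂y - ∂(-2*x*y)/∂z = 3*x
Assembling: d(omega) = (-2*y) dx ∧ dy + (-2*x + 3*y) dx ∧ dz + (3*x) dy ∧ dz.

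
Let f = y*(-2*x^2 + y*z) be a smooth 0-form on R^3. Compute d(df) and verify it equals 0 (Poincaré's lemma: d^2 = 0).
d(df) = 0

Step 1: df = sum_i (∂f/∂x_i) dx_i = (-4*x*y) dx + (-2*x^2 + 2*y*z) dy + (y^2) dz.
Step 2: Apply d again. Using the 1-form formula, the coefficient of dx ∧ dy in d(df) is ∂^2 f/∂x ∂y - ∂^2 f/∂y ∂x = (-4*x) - (-4*x) = 0 (equality of mixed partials for smooth f).
Similarly for dx ∧ dz and dy ∧ dz — all coefficients vanish. So d(df) = 0.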